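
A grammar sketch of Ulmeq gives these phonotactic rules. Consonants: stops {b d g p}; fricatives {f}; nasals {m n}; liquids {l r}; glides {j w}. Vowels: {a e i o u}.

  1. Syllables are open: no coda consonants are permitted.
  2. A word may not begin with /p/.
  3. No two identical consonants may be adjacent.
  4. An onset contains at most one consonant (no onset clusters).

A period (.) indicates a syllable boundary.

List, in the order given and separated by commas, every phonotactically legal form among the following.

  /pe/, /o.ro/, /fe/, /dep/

/pe/ — violates constraint 2: word begins with /p/ → phonotactically illegal
/o.ro/ — σ1 onset /∅/, coda /∅/ ok; σ2 onset /r/, coda /∅/ ok → phonotactically legal
/fe/ — σ1 onset /f/, coda /∅/ ok → phonotactically legal
/dep/ — violates constraint 1: syllable 1 coda /p/ has 1 consonant (> 0) → phonotactically illegal

/o.ro/, /fe/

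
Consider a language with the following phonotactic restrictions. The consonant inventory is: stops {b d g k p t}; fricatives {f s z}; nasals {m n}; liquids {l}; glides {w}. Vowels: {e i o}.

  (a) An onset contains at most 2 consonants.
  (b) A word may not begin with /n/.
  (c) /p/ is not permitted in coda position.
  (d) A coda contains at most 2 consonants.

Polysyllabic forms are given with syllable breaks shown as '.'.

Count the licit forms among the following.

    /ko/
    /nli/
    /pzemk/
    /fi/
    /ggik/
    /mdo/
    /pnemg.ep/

/ko/ — σ1 onset /k/, coda /∅/ ok → licit
/nli/ — violates constraint (b): word begins with /n/ → illicit
/pzemk/ — σ1 onset /pz/ (2C), coda /mk/ (2C) ok → licit
/fi/ — σ1 onset /f/, coda /∅/ ok → licit
/ggik/ — σ1 onset /gg/ (2C), coda /k/ ok → licit
/mdo/ — σ1 onset /md/ (2C), coda /∅/ ok → licit
/pnemg.ep/ — violates constraint (c): syllable 2 coda contains /p/ → illicit
Licit: /ko/, /pzemk/, /fi/, /ggik/, /mdo/ → 5.

5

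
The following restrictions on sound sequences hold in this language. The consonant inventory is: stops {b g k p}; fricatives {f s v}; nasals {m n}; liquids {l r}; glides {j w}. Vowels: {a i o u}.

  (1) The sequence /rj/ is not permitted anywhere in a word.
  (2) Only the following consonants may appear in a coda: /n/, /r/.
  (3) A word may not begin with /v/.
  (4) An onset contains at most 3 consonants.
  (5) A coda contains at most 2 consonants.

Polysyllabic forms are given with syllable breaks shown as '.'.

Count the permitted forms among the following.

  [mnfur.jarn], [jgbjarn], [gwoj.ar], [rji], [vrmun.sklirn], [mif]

0

[mnfur.jarn] — violates constraint 1: contains banned sequence /rj/ → not permitted
[jgbjarn] — violates constraint 4: syllable 1 onset /jgbj/ has 4 consonants (> 3) → not permitted
[gwoj.ar] — violates constraint 2: syllable 1 coda contains /j/, which is not a licensed coda consonant → not permitted
[rji] — violates constraint 1: contains banned sequence /rj/ → not permitted
[vrmun.sklirn] — violates constraint 3: word begins with /v/ → not permitted
[mif] — violates constraint 2: syllable 1 coda contains /f/, which is not a licensed coda consonant → not permitted
No form is permitted → 0.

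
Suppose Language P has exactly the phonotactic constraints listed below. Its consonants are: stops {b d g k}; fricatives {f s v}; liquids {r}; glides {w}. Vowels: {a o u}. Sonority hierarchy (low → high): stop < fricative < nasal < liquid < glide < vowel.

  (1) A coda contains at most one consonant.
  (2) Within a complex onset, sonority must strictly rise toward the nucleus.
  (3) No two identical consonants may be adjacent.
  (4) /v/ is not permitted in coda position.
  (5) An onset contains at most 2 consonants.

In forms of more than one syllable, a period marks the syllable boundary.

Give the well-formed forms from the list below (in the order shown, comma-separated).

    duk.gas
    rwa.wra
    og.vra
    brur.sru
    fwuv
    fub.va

duk.gas, og.vra, brur.sru, fub.va

duk.gas — σ1 onset /d/, coda /k/ ok; σ2 onset /g/, coda /s/ ok → well-formed
rwa.wra — violates constraint 2: syllable 2 onset /wr/: /w/ (glide, 5) → /r/ (liquid, 4) does not rise → ill-formed
og.vra — σ1 onset /∅/, coda /g/ ok; σ2 onset /vr/ (2→4 rises), coda /∅/ ok → well-formed
brur.sru — σ1 onset /br/ (1→4 rises), coda /r/ ok; σ2 onset /sr/ (2→4 rises), coda /∅/ ok → well-formed
fwuv — violates constraint 4: syllable 1 coda contains /v/ → ill-formed
fub.va — σ1 onset /f/, coda /b/ ok; σ2 onset /v/, coda /∅/ ok → well-formed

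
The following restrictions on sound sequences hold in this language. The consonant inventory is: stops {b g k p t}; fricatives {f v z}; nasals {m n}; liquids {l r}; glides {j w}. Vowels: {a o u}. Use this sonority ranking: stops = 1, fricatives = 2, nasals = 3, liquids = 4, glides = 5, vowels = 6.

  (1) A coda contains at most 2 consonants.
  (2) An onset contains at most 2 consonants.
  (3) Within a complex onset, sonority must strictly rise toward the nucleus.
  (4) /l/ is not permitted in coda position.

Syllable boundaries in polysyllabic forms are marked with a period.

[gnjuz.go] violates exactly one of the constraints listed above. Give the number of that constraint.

[gnjuz.go]: syllable 1 onset /gnj/ has 3 consonants (> 2).
This is a violation of constraint 2: "An onset contains at most 2 consonants."
The remaining constraints (1, 3, 4) are satisfied.

2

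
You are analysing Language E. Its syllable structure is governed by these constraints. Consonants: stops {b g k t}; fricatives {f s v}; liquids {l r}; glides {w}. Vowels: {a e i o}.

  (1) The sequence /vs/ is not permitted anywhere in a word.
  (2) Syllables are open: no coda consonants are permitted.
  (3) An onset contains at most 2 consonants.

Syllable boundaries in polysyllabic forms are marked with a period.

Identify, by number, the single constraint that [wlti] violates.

[wlti]: syllable 1 onset /wlt/ has 3 consonants (> 2).
This is a violation of constraint 3: "An onset contains at most 2 consonants."
The remaining constraints (1, 2) are satisfied.

3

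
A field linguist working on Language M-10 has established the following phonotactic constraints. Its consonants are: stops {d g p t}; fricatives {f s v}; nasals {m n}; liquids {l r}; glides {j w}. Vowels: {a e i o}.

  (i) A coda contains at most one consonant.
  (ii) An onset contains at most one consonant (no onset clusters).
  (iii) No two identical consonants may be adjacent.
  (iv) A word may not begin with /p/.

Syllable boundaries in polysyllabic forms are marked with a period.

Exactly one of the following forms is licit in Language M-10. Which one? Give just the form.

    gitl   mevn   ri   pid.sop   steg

gitl — violates constraint (i): syllable 1 coda /tl/ has 2 consonants (> 1) → illicit
mevn — violates constraint (i): syllable 1 coda /vn/ has 2 consonants (> 1) → illicit
ri — σ1 onset /r/, coda /∅/ ok → licit
pid.sop — violates constraint (iv): word begins with /p/ → illicit
steg — violates constraint (ii): syllable 1 onset /st/ has 2 consonants (> 1) → illicit

ri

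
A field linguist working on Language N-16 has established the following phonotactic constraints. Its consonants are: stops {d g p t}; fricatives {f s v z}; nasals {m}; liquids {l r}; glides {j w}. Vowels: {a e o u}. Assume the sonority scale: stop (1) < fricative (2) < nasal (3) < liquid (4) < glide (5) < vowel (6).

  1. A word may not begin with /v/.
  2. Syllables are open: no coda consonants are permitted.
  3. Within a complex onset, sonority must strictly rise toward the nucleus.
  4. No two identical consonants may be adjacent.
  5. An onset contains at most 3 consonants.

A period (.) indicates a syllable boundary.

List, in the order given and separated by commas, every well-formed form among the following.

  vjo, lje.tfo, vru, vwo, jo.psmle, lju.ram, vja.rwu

vjo — violates constraint 1: word begins with /v/ → ill-formed
lje.tfo — σ1 onset /lj/ (4→5 rises), coda /∅/ ok; σ2 onset /tf/ (1→2 rises), coda /∅/ ok → well-formed
vru — violates constraint 1: word begins with /v/ → ill-formed
vwo — violates constraint 1: word begins with /v/ → ill-formed
jo.psmle — violates constraint 5: syllable 2 onset /psml/ has 4 consonants (> 3) → ill-formed
lju.ram — violates constraint 2: syllable 2 coda /m/ has 1 consonant (> 0) → ill-formed
vja.rwu — violates constraint 1: word begins with /v/ → ill-formed

lje.tfo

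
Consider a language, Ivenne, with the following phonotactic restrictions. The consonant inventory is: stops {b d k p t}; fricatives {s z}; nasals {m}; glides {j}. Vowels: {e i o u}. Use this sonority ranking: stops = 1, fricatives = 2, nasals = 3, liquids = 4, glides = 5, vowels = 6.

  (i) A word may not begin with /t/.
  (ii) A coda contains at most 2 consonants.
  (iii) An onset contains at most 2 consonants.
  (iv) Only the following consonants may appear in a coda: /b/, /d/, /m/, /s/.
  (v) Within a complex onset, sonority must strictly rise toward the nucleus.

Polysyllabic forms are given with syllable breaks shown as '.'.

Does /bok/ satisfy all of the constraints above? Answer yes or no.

no

/bok/ — violates constraint (iv): syllable 1 coda contains /k/, which is not a licensed coda consonant → phonotactically illegal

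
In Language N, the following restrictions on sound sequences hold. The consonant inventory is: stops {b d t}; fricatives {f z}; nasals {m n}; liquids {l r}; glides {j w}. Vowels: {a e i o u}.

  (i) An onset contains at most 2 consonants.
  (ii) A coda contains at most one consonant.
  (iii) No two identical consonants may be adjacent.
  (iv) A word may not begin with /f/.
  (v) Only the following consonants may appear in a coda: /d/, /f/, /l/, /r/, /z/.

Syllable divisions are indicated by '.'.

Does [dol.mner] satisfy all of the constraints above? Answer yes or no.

[dol.mner] — σ1 onset /d/, coda /l/ ok; σ2 onset /mn/ (2C), coda /r/ ok → phonotactically legal

yes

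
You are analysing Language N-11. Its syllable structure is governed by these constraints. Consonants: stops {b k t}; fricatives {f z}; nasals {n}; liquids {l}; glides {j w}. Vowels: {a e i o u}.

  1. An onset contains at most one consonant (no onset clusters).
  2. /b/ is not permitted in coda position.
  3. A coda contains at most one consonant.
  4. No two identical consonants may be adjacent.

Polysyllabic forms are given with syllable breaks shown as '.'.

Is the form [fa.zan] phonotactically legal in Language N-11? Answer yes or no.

[fa.zan] — σ1 onset /f/, coda /∅/ ok; σ2 onset /z/, coda /n/ ok → phonotactically legal

yes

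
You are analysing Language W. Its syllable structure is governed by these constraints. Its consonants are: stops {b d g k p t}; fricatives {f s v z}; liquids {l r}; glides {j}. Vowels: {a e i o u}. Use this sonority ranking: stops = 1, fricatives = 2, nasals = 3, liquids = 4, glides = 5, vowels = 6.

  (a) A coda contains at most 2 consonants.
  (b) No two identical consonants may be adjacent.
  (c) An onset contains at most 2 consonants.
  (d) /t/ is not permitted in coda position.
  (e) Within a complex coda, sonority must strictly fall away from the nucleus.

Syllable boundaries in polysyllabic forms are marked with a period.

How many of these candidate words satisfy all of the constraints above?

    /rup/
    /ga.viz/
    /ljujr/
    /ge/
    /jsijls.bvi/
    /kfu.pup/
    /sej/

/rup/ — σ1 onset /r/, coda /p/ ok → phonotactically legal
/ga.viz/ — σ1 onset /g/, coda /∅/ ok; σ2 onset /v/, coda /z/ ok → phonotactically legal
/ljujr/ — σ1 onset /lj/ (2C), coda /jr/ (5→4 falls) ok → phonotactically legal
/ge/ — σ1 onset /g/, coda /∅/ ok → phonotactically legal
/jsijls.bvi/ — violates constraint (a): syllable 1 coda /jls/ has 3 consonants (> 2) → phonotactically illegal
/kfu.pup/ — σ1 onset /kf/ (2C), coda /∅/ ok; σ2 onset /p/, coda /p/ ok → phonotactically legal
/sej/ — σ1 onset /s/, coda /j/ ok → phonotactically legal
Phonotactically legal: /rup/, /ga.viz/, /ljujr/, /ge/, /kfu.pup/, /sej/ → 6.

6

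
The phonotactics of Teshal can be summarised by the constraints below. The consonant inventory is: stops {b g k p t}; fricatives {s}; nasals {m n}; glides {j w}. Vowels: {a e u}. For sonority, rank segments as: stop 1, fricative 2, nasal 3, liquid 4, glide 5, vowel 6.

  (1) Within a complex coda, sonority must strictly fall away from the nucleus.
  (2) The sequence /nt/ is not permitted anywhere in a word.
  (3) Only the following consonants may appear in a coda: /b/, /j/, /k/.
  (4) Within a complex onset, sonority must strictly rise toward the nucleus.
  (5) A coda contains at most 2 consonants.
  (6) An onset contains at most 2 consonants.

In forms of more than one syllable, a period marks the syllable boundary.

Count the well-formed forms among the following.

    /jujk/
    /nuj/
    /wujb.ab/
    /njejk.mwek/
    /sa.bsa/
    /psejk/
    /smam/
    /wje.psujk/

/jujk/ — σ1 onset /j/, coda /jk/ (5→1 falls) ok → well-formed
/nuj/ — σ1 onset /n/, coda /j/ ok → well-formed
/wujb.ab/ — σ1 onset /w/, coda /jb/ (5→1 falls) ok; σ2 onset /∅/, coda /b/ ok → well-formed
/njejk.mwek/ — σ1 onset /nj/ (3→5 rises), coda /jk/ (5→1 falls) ok; σ2 onset /mw/ (3→5 rises), coda /k/ ok → well-formed
/sa.bsa/ — σ1 onset /s/, coda /∅/ ok; σ2 onset /bs/ (1→2 rises), coda /∅/ ok → well-formed
/psejk/ — σ1 onset /ps/ (1→2 rises), coda /jk/ (5→1 falls) ok → well-formed
/smam/ — violates constraint 3: syllable 1 coda contains /m/, which is not a licensed coda consonant → ill-formed
/wje.psujk/ — violates constraint 4: syllable 1 onset /wj/: /w/ (glide, 5) → /j/ (glide, 5) does not rise → ill-formed
Well-formed: /jujk/, /nuj/, /wujb.ab/, /njejk.mwek/, /sa.bsa/, /psejk/ → 6.

6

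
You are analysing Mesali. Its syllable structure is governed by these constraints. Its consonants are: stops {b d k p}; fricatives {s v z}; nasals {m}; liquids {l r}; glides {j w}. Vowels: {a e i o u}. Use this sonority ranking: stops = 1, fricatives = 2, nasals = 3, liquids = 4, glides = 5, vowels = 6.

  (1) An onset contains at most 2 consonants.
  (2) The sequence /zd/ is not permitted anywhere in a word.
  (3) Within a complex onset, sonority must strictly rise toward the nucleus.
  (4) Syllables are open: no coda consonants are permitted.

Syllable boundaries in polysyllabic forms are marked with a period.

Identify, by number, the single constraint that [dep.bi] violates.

[dep.bi]: syllable 1 coda /p/ has 1 consonant (> 0).
This is a violation of constraint 4: "Syllables are open: no coda consonants are permitted."
The remaining constraints (1, 2, 3) are satisfied.

4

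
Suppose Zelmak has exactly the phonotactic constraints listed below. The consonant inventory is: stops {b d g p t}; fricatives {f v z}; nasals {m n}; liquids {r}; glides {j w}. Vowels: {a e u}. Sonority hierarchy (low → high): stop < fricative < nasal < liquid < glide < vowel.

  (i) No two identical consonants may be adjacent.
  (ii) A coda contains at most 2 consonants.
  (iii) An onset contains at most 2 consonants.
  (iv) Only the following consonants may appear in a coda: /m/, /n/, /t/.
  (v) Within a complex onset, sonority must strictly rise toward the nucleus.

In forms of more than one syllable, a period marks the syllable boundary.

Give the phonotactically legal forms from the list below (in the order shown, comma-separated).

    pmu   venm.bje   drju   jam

pmu, venm.bje, jam

pmu — σ1 onset /pm/ (1→3 rises), coda /∅/ ok → phonotactically legal
venm.bje — σ1 onset /v/, coda /nm/ (2C) ok; σ2 onset /bj/ (1→5 rises), coda /∅/ ok → phonotactically legal
drju — violates constraint (iii): syllable 1 onset /drj/ has 3 consonants (> 2) → phonotactically illegal
jam — σ1 onset /j/, coda /m/ ok → phonotactically legal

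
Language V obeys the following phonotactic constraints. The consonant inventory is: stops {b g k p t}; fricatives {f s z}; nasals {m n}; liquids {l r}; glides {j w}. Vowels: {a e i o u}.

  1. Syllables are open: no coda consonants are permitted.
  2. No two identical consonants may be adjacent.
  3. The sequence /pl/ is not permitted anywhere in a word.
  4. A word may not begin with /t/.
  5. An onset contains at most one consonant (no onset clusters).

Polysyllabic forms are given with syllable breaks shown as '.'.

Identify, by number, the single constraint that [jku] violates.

[jku]: syllable 1 onset /jk/ has 2 consonants (> 1).
This is a violation of constraint 5: "An onset contains at most one consonant (no onset clusters)."
The remaining constraints (1, 2, 3, 4) are satisfied.

5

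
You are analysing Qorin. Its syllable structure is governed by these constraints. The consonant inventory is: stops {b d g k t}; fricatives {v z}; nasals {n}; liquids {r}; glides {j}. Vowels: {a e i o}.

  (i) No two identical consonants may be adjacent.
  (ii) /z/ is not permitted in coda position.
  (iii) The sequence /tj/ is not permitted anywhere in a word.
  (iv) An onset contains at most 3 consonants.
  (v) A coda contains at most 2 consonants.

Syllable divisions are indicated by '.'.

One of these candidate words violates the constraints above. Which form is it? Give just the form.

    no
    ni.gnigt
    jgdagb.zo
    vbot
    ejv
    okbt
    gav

okbt

no — σ1 onset /n/, coda /∅/ ok → permitted
ni.gnigt — σ1 onset /n/, coda /∅/ ok; σ2 onset /gn/ (2C), coda /gt/ (2C) ok → permitted
jgdagb.zo — σ1 onset /jgd/ (3C), coda /gb/ (2C) ok; σ2 onset /z/, coda /∅/ ok → permitted
vbot — σ1 onset /vb/ (2C), coda /t/ ok → permitted
ejv — σ1 onset /∅/, coda /jv/ (2C) ok → permitted
okbt — violates constraint (v): syllable 1 coda /kbt/ has 3 consonants (> 2) → not permitted
gav — σ1 onset /g/, coda /v/ ok → permitted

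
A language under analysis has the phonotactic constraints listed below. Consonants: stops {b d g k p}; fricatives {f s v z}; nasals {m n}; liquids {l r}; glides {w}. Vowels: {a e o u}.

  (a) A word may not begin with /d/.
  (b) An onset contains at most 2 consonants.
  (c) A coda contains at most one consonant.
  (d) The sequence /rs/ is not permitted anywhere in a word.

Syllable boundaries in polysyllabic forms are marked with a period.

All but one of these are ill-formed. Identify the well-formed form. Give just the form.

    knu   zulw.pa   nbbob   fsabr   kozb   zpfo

knu — σ1 onset /kn/ (2C), coda /∅/ ok → well-formed
zulw.pa — violates constraint (c): syllable 1 coda /lw/ has 2 consonants (> 1) → ill-formed
nbbob — violates constraint (b): syllable 1 onset /nbb/ has 3 consonants (> 2) → ill-formed
fsabr — violates constraint (c): syllable 1 coda /br/ has 2 consonants (> 1) → ill-formed
kozb — violates constraint (c): syllable 1 coda /zb/ has 2 consonants (> 1) → ill-formed
zpfo — violates constraint (b): syllable 1 onset /zpf/ has 3 consonants (> 2) → ill-formed

knu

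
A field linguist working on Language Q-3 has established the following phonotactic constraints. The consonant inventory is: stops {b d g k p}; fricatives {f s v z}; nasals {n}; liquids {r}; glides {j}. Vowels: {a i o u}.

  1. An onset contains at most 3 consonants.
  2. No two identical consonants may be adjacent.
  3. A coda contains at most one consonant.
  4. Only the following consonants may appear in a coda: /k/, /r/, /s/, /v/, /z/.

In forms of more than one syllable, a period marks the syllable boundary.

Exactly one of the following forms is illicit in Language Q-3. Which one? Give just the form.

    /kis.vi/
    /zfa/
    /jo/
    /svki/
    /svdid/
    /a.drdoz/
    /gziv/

/svdid/

/kis.vi/ — σ1 onset /k/, coda /s/ ok; σ2 onset /v/, coda /∅/ ok → licit
/zfa/ — σ1 onset /zf/ (2C), coda /∅/ ok → licit
/jo/ — σ1 onset /j/, coda /∅/ ok → licit
/svki/ — σ1 onset /svk/ (3C), coda /∅/ ok → licit
/svdid/ — violates constraint 4: syllable 1 coda contains /d/, which is not a licensed coda consonant → illicit
/a.drdoz/ — σ1 onset /∅/, coda /∅/ ok; σ2 onset /drd/ (3C), coda /z/ ok → licit
/gziv/ — σ1 onset /gz/ (2C), coda /v/ ok → licit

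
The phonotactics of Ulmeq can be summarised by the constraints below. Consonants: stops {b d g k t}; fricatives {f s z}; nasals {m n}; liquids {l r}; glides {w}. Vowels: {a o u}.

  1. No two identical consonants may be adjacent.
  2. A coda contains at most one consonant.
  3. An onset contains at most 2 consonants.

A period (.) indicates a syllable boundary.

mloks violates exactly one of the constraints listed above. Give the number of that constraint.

mloks: syllable 1 coda /ks/ has 2 consonants (> 1).
This is a violation of constraint 2: "A coda contains at most one consonant."
The remaining constraints (1, 3) are satisfied.

2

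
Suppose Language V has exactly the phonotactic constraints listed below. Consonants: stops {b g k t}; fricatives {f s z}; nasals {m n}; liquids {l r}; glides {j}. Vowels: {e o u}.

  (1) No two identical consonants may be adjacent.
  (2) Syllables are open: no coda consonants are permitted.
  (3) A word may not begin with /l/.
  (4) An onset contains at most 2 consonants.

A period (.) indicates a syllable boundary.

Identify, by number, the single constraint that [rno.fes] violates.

2

[rno.fes]: syllable 2 coda /s/ has 1 consonant (> 0).
This is a violation of constraint 2: "Syllables are open: no coda consonants are permitted."
The remaining constraints (1, 3, 4) are satisfied.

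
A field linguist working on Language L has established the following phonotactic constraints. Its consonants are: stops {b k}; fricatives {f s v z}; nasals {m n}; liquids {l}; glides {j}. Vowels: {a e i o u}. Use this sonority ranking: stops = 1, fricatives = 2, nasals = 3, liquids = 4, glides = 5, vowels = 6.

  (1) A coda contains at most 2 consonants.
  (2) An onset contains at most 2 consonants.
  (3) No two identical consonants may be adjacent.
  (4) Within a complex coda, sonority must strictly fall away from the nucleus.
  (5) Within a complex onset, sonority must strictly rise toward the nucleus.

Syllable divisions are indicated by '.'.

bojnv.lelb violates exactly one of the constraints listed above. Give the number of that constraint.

1

bojnv.lelb: syllable 1 coda /jnv/ has 3 consonants (> 2).
This is a violation of constraint 1: "A coda contains at most 2 consonants."
The remaining constraints (2, 3, 4, 5) are satisfied.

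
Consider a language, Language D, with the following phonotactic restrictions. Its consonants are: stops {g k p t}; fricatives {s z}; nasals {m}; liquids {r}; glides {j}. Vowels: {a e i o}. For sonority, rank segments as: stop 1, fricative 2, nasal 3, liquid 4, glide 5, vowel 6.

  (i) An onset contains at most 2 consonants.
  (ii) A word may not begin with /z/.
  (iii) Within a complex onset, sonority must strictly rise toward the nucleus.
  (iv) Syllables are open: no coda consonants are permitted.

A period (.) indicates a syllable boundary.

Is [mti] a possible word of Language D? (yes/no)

no

[mti] — violates constraint (iii): syllable 1 onset /mt/: /m/ (nasal, 3) → /t/ (stop, 1) does not rise → illicit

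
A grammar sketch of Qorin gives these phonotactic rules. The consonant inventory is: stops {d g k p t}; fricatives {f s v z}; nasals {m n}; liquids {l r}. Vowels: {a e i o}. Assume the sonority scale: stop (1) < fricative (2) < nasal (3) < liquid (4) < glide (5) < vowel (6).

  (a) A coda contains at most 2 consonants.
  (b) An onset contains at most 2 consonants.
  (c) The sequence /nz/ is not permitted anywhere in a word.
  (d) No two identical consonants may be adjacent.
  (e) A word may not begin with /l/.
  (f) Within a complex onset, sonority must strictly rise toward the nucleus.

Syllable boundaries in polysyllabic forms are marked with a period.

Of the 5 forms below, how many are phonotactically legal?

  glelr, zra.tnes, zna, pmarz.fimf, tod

5

glelr — σ1 onset /gl/ (1→4 rises), coda /lr/ (2C) ok → phonotactically legal
zra.tnes — σ1 onset /zr/ (2→4 rises), coda /∅/ ok; σ2 onset /tn/ (1→3 rises), coda /s/ ok → phonotactically legal
zna — σ1 onset /zn/ (2→3 rises), coda /∅/ ok → phonotactically legal
pmarz.fimf — σ1 onset /pm/ (1→3 rises), coda /rz/ (2C) ok; σ2 onset /f/, coda /mf/ (2C) ok → phonotactically legal
tod — σ1 onset /t/, coda /d/ ok → phonotactically legal
Phonotactically legal: glelr, zra.tnes, zna, pmarz.fimf, tod → 5.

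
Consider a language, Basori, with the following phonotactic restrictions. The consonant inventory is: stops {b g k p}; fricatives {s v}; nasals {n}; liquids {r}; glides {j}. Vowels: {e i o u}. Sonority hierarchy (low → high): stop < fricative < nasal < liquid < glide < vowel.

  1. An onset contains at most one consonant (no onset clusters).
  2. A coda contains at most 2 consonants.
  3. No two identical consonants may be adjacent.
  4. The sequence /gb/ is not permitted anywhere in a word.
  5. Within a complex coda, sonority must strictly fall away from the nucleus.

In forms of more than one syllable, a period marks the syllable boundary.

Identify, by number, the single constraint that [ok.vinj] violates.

5

[ok.vinj]: syllable 2 coda /nj/: /n/ (nasal, 3) → /j/ (glide, 5) does not fall.
This is a violation of constraint 5: "Within a complex coda, sonority must strictly fall away from the nucleus."
The remaining constraints (1, 2, 3, 4) are satisfied.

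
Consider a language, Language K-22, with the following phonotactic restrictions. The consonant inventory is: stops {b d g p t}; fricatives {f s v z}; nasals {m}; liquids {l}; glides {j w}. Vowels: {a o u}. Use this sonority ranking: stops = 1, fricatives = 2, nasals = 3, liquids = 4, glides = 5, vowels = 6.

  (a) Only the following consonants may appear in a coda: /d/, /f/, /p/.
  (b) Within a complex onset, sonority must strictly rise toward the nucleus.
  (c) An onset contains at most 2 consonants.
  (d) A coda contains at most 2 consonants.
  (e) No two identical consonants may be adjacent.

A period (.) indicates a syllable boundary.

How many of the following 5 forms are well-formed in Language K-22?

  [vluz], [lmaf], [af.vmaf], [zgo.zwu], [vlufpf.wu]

1

[vluz] — violates constraint (a): syllable 1 coda contains /z/, which is not a licensed coda consonant → ill-formed
[lmaf] — violates constraint (b): syllable 1 onset /lm/: /l/ (liquid, 4) → /m/ (nasal, 3) does not rise → ill-formed
[af.vmaf] — σ1 onset /∅/, coda /f/ ok; σ2 onset /vm/ (2→3 rises), coda /f/ ok → well-formed
[zgo.zwu] — violates constraint (b): syllable 1 onset /zg/: /z/ (fricative, 2) → /g/ (stop, 1) does not rise → ill-formed
[vlufpf.wu] — violates constraint (d): syllable 1 coda /fpf/ has 3 consonants (> 2) → ill-formed
Well-formed: [af.vmaf] → 1.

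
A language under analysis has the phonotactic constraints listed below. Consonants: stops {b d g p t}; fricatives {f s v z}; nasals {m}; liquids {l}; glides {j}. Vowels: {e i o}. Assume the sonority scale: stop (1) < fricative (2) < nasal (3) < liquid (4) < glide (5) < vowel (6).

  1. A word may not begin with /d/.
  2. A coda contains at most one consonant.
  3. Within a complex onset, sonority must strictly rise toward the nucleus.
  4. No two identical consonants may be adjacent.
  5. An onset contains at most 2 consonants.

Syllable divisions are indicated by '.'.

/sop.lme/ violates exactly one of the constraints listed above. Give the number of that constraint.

/sop.lme/: syllable 2 onset /lm/: /l/ (liquid, 4) → /m/ (nasal, 3) does not rise.
This is a violation of constraint 3: "Within a complex onset, sonority must strictly rise toward the nucleus."
The remaining constraints (1, 2, 4, 5) are satisfied.

3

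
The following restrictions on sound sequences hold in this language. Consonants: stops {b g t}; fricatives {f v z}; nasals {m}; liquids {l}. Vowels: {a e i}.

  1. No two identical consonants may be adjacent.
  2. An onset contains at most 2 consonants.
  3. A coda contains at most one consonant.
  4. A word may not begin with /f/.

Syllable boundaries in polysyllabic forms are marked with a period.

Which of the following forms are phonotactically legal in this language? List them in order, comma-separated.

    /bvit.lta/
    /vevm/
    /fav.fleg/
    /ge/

/bvit.lta/ — σ1 onset /bv/ (2C), coda /t/ ok; σ2 onset /lt/ (2C), coda /∅/ ok → phonotactically legal
/vevm/ — violates constraint 3: syllable 1 coda /vm/ has 2 consonants (> 1) → phonotactically illegal
/fav.fleg/ — violates constraint 4: word begins with /f/ → phonotactically illegal
/ge/ — σ1 onset /g/, coda /∅/ ok → phonotactically legal

/bvit.lta/, /ge/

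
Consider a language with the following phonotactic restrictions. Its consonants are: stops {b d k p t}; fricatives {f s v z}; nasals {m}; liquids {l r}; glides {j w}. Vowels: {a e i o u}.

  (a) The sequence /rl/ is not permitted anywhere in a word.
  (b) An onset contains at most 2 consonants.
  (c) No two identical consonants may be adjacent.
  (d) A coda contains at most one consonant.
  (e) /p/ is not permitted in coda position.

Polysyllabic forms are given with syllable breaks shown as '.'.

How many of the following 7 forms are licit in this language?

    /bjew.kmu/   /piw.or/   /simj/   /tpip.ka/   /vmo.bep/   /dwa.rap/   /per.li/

/bjew.kmu/ — σ1 onset /bj/ (2C), coda /w/ ok; σ2 onset /km/ (2C), coda /∅/ ok → licit
/piw.or/ — σ1 onset /p/, coda /w/ ok; σ2 onset /∅/, coda /r/ ok → licit
/simj/ — violates constraint (d): syllable 1 coda /mj/ has 2 consonants (> 1) → illicit
/tpip.ka/ — violates constraint (e): syllable 1 coda contains /p/ → illicit
/vmo.bep/ — violates constraint (e): syllable 2 coda contains /p/ → illicit
/dwa.rap/ — violates constraint (e): syllable 2 coda contains /p/ → illicit
/per.li/ — violates constraint (a): contains banned sequence /rl/ → illicit
Licit: /bjew.kmu/, /piw.or/ → 2.

2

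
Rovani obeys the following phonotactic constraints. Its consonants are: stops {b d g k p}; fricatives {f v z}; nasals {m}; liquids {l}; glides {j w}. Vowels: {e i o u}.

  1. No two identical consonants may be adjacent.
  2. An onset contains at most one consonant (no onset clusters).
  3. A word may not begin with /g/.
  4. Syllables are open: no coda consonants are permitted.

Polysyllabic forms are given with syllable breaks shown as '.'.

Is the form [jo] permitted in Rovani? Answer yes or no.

yes

[jo] — σ1 onset /j/, coda /∅/ ok → permitted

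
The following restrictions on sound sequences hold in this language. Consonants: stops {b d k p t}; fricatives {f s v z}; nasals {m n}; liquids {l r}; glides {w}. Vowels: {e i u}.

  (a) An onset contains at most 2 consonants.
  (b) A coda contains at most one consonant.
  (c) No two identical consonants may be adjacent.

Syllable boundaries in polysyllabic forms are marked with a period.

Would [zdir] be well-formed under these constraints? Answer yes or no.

yes

[zdir] — σ1 onset /zd/ (2C), coda /r/ ok → well-formed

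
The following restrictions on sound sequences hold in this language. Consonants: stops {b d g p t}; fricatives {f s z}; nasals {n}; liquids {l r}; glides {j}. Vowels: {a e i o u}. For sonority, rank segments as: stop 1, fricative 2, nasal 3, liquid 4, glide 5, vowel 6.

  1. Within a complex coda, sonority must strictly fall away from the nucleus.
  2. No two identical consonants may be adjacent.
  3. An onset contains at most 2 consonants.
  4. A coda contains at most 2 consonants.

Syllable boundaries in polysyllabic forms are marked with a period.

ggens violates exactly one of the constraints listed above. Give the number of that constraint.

2

ggens: adjacent identical consonants /gg/.
This is a violation of constraint 2: "No two identical consonants may be adjacent."
The remaining constraints (1, 3, 4) are satisfied.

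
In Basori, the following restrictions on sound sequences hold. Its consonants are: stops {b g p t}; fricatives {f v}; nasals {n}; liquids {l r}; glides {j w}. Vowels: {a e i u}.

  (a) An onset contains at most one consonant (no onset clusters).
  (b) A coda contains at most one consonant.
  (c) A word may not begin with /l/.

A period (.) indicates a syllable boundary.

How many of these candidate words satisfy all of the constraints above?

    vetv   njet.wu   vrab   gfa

vetv — violates constraint (b): syllable 1 coda /tv/ has 2 consonants (> 1) → not permitted
njet.wu — violates constraint (a): syllable 1 onset /nj/ has 2 consonants (> 1) → not permitted
vrab — violates constraint (a): syllable 1 onset /vr/ has 2 consonants (> 1) → not permitted
gfa — violates constraint (a): syllable 1 onset /gf/ has 2 consonants (> 1) → not permitted
No form is permitted → 0.

0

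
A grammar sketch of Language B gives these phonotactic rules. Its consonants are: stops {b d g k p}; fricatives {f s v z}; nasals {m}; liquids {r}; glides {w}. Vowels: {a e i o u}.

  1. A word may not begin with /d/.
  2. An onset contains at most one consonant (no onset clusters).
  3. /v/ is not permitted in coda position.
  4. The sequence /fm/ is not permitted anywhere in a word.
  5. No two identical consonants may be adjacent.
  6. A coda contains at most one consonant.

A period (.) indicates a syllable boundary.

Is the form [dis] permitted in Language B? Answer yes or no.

no

[dis] — violates constraint 1: word begins with /d/ → not permitted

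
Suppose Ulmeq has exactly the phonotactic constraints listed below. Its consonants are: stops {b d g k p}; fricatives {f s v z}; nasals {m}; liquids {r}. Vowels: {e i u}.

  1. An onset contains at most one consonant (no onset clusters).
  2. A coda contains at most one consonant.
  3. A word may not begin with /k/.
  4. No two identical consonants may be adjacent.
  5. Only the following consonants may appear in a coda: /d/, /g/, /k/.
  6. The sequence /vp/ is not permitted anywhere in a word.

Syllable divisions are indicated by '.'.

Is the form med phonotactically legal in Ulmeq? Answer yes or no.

yes

med — σ1 onset /m/, coda /d/ ok → phonotactically legal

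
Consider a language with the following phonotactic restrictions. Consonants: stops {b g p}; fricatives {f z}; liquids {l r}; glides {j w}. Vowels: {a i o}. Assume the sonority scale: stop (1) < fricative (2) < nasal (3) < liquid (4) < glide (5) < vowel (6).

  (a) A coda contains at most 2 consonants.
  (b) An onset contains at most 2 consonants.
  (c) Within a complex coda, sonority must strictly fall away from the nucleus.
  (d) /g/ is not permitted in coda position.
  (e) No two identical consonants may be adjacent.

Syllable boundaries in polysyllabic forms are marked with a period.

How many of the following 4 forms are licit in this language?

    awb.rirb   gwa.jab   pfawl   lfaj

awb.rirb — σ1 onset /∅/, coda /wb/ (5→1 falls) ok; σ2 onset /r/, coda /rb/ (4→1 falls) ok → licit
gwa.jab — σ1 onset /gw/ (2C), coda /∅/ ok; σ2 onset /j/, coda /b/ ok → licit
pfawl — σ1 onset /pf/ (2C), coda /wl/ (5→4 falls) ok → licit
lfaj — σ1 onset /lf/ (2C), coda /j/ ok → licit
Licit: awb.rirb, gwa.jab, pfawl, lfaj → 4.

4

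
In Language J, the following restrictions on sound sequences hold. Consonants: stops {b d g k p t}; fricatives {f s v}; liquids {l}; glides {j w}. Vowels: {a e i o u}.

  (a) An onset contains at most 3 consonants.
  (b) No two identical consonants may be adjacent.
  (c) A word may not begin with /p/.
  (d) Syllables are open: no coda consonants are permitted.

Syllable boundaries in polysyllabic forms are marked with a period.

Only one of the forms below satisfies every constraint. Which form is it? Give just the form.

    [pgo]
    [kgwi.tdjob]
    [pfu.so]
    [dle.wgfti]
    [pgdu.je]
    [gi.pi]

[gi.pi]

[pgo] — violates constraint (c): word begins with /p/ → phonotactically illegal
[kgwi.tdjob] — violates constraint (d): syllable 2 coda /b/ has 1 consonant (> 0) → phonotactically illegal
[pfu.so] — violates constraint (c): word begins with /p/ → phonotactically illegal
[dle.wgfti] — violates constraint (a): syllable 2 onset /wgft/ has 4 consonants (> 3) → phonotactically illegal
[pgdu.je] — violates constraint (c): word begins with /p/ → phonotactically illegal
[gi.pi] — σ1 onset /g/, coda /∅/ ok; σ2 onset /p/, coda /∅/ ok → phonotactically legal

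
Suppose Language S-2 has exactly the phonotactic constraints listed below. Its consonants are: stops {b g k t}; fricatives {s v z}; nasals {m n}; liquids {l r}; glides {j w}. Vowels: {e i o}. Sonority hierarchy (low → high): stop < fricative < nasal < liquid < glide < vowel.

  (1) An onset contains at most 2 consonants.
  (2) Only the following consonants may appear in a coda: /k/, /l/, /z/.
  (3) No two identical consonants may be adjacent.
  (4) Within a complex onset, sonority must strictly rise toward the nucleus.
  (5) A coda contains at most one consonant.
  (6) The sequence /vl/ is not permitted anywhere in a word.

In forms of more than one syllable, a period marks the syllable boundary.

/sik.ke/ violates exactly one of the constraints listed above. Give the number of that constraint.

/sik.ke/: adjacent identical consonants /kk/.
This is a violation of constraint 3: "No two identical consonants may be adjacent."
The remaining constraints (1, 2, 4, 5, 6) are satisfied.

3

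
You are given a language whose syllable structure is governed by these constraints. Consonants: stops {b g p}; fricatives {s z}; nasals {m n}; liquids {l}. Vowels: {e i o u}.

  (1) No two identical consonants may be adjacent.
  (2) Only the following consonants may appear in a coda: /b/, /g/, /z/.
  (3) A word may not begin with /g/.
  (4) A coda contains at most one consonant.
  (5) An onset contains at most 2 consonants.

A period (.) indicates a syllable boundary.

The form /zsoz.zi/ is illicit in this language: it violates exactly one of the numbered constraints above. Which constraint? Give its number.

1

/zsoz.zi/: adjacent identical consonants /zz/.
This is a violation of constraint 1: "No two identical consonants may be adjacent."
The remaining constraints (2, 3, 4, 5) are satisfied.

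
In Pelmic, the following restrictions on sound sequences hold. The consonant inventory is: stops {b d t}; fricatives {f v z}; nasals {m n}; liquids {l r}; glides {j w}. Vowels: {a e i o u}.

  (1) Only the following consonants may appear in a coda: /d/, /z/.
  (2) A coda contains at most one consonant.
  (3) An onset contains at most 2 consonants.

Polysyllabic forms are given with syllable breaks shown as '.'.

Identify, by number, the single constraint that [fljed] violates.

[fljed]: syllable 1 onset /flj/ has 3 consonants (> 2).
This is a violation of constraint 3: "An onset contains at most 2 consonants."
The remaining constraints (1, 2) are satisfied.

3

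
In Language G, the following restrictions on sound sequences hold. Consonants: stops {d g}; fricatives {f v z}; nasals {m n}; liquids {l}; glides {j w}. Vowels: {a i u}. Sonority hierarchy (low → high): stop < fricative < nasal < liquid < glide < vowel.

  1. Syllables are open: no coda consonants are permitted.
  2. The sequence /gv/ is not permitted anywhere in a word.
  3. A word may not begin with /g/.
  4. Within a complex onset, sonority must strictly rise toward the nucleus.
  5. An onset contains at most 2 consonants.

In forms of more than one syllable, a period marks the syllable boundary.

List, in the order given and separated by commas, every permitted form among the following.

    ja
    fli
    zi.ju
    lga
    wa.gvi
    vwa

ja, fli, zi.ju, vwa

ja — σ1 onset /j/, coda /∅/ ok → permitted
fli — σ1 onset /fl/ (2→4 rises), coda /∅/ ok → permitted
zi.ju — σ1 onset /z/, coda /∅/ ok; σ2 onset /j/, coda /∅/ ok → permitted
lga — violates constraint 4: syllable 1 onset /lg/: /l/ (liquid, 4) → /g/ (stop, 1) does not rise → not permitted
wa.gvi — violates constraint 2: contains banned sequence /gv/ → not permitted
vwa — σ1 onset /vw/ (2→5 rises), coda /∅/ ok → permitted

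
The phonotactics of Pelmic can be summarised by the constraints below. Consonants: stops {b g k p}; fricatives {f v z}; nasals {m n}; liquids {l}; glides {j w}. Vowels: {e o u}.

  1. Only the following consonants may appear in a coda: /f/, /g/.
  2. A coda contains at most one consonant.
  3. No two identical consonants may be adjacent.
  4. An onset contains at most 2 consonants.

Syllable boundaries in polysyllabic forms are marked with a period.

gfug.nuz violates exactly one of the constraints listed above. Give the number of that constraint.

gfug.nuz: syllable 2 coda contains /z/, which is not a licensed coda consonant.
This is a violation of constraint 1: "Only the following consonants may appear in a coda: /f/, /g/."
The remaining constraints (2, 3, 4) are satisfied.

1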